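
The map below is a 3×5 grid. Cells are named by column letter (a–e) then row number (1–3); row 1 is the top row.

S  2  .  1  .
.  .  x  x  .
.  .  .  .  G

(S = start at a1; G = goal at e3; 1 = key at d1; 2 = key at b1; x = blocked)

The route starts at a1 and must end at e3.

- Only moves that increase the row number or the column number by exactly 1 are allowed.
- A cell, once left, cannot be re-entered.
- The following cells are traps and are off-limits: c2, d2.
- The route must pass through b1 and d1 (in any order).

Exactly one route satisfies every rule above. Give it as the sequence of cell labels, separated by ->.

Moves only go right or down, so the column and row indices never decrease.
Route from a1: right 4 to e1, down 2 to e3 — 6 moves in all.
Check: all required cells visited.

a1 -> b1 -> c1 -> d1 -> e1 -> e2 -> e3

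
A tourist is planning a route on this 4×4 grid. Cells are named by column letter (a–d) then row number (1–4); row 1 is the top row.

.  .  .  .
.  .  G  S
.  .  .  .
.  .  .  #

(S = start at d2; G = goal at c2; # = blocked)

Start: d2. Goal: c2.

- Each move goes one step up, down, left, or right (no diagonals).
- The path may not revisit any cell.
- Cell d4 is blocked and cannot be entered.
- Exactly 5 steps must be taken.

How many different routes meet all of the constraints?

Need simple routes of exactly 5 moves from d2 to c2 (Manhattan distance 1, so 2 moves are spent on a detour and 2 undoing it).
Enumerating: d2 d1 c1 b1 b2 c2 | d2 d3 c3 b3 b2 c2.
That gives 2 routes.

2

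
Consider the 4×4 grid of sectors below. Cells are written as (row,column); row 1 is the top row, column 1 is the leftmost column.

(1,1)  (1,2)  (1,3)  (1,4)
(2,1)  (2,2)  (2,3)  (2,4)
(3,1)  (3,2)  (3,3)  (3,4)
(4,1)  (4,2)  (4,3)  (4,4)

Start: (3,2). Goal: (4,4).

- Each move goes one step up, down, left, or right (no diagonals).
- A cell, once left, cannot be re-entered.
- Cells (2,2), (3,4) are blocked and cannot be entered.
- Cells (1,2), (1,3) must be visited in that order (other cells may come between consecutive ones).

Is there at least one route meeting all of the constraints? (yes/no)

yes

One route that works: (3,2) → (3,1) → (2,1) → (1,1) → (1,2) → (1,3) → (2,3) → (3,3) → (4,3) → (4,4).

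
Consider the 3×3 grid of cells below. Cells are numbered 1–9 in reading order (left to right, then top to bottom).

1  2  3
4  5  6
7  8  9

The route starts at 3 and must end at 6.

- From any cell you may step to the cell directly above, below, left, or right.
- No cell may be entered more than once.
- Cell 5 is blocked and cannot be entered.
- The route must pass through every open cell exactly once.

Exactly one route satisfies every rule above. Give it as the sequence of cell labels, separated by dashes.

3 - 2 - 1 - 4 - 7 - 8 - 9 - 6

Need to visit all 8 open cells exactly once, starting at 3 and ending at 6.
Route from 3: 2× left (reaching 1), 2× down (reaching 7), 2× right (reaching 9), up to 6 — 7 moves in all.
Check: all 8 open cells covered.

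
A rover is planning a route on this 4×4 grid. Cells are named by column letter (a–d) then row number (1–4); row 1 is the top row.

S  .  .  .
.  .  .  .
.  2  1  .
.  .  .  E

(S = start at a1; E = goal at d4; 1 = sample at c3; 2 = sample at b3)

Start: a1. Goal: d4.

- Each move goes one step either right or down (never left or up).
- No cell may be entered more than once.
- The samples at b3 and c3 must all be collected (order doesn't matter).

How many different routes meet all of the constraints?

6

A right/down-only route from a1 to d4 makes exactly 3 down-moves and 3 right-moves in some order.
With no other constraints that would be C(6,3) = 20 routes.
A monotone route can only reach the required cells in the order b3, c3, so split there and multiply the segment counts: a1→b3: 3; b3→c3: 1; c3→d4: 2; product = 6.
That gives 6 routes.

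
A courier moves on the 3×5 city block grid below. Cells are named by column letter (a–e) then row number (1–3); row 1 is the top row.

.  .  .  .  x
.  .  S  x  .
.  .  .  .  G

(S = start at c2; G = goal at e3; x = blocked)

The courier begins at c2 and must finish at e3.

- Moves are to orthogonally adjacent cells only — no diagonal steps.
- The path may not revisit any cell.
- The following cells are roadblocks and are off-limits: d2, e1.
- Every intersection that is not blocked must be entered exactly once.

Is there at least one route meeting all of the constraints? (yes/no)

Cell d1 has only one open neighbour but is neither the start nor the goal, so a Hamiltonian route would have to both enter and leave it through the same neighbour — impossible without revisiting.

no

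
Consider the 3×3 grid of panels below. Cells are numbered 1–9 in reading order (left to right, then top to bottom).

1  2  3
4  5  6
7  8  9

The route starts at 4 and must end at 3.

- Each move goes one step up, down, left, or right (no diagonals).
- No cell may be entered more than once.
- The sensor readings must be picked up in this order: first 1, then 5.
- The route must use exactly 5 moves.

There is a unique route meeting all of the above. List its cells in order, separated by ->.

The waypoints must appear in the order 1, 5, with no cell reused.
Route from 4: up 1 to 1, right 1 to 2, down 1 to 5, right 1 to 6, up 1 to 3 — 5 moves in all.
Check: order respected (1 at step 1, 5 at step 3); 5 moves as required.

4 -> 1 -> 2 -> 5 -> 6 -> 3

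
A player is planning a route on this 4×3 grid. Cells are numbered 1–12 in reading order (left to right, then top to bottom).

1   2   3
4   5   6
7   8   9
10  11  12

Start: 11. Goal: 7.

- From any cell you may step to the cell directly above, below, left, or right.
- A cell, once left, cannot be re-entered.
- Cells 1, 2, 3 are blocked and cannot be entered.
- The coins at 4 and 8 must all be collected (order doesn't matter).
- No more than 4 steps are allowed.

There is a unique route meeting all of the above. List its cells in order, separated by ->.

11 -> 8 -> 5 -> 4 -> 7

The budget equals the shortest possible length, so every move has to be on a shortest route through the required cells.
Route from 11: 2× up (reaching 5), left to 4, down to 7 — 4 moves in all.
Check: all required cells visited; 4 ≤ 4 moves.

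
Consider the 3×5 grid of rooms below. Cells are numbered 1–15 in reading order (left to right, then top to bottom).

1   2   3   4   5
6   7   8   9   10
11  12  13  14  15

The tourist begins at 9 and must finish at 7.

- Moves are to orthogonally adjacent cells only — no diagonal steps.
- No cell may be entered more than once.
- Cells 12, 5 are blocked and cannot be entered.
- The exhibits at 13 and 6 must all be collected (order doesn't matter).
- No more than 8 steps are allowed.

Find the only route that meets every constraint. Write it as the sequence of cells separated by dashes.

Any route must reach 13 and 6 and still end at 7 within 8 moves, so the order of the required stops is forced.
Route from 9: down 1 to 14, left 1 to 13, up 2 to 3, left 2 to 1, down 1 to 6, right 1 to 7 — 8 moves in all.
Check: all required cells visited; 8 ≤ 8 moves.

9 - 14 - 13 - 8 - 3 - 2 - 1 - 6 - 7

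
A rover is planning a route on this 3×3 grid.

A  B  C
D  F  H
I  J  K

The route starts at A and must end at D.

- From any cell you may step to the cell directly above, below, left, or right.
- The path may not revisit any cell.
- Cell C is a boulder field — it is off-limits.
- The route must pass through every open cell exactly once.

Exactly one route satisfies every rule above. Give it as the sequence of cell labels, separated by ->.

A -> B -> F -> H -> K -> J -> I -> D

Need to visit all 8 open cells exactly once, starting at A and ending at D.
Route from A: right 1 to B, down 1 to F, right 1 to H, down 1 to K, left 2 to I, up 1 to D — 7 moves in all.
Check: all 8 open cells covered.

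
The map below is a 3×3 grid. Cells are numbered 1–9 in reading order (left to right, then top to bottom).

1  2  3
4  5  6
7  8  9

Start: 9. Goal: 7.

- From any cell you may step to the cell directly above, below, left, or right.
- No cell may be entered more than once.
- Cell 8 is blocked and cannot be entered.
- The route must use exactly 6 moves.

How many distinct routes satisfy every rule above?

Need simple routes of exactly 6 moves from 9 to 7 (Manhattan distance 2, so 2 moves are spent on a detour and 2 undoing it).
Enumerating: 9 6 3 2 5 4 7 | 9 6 3 2 1 4 7 | 9 6 5 2 1 4 7.
That gives 3 routes.

3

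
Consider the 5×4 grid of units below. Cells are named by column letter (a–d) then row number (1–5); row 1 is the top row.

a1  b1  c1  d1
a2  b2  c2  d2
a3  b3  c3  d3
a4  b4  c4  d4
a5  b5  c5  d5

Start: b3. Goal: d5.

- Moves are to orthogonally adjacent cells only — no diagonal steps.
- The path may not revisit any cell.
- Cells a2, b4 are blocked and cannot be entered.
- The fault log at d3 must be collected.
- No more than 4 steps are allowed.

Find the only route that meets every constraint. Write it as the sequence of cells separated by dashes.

Any route must reach d3 and still end at d5 within 4 moves, so the order of the required stops is forced.
Route from b3: 2× right (reaching d3), 2× down (reaching d5) — 4 moves in all.
Check: all required cells visited; 4 ≤ 4 moves.

b3 - c3 - d3 - d4 - d5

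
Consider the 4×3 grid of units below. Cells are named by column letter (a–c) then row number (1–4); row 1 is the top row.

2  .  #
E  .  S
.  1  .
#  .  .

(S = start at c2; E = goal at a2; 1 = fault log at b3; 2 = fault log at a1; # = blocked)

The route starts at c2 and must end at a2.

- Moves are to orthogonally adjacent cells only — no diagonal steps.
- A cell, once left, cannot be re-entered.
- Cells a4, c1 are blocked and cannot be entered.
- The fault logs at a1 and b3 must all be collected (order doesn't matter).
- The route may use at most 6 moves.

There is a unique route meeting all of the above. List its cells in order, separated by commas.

Any route must reach a1 and b3 and still end at a2 within 6 moves, so the order of the required stops is forced.
Route from c2: down to c3, left to b3, 2× up (reaching b1), left to a1, down to a2 — 6 moves in all.
Check: all required cells visited; 6 ≤ 6 moves.

c2, c3, b3, b2, b1, a1, a2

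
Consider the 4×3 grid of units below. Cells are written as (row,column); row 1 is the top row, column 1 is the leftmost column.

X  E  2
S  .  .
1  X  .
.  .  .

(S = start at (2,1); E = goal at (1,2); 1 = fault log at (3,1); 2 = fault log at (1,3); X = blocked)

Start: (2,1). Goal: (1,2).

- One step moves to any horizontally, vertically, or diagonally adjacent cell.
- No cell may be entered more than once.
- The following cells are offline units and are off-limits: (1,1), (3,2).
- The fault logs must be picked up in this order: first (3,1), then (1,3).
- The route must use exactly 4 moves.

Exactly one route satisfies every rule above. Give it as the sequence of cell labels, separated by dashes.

(2,1) - (3,1) - (2,2) - (1,3) - (1,2)

The waypoints must appear in the order (3,1), (1,3), with no cell reused.
Route from (2,1): down 1 to (3,1), up-right 2 to (1,3), left 1 to (1,2) — 4 moves in all.
Check: order respected (1 at step 1, 2 at step 3); 4 moves as required.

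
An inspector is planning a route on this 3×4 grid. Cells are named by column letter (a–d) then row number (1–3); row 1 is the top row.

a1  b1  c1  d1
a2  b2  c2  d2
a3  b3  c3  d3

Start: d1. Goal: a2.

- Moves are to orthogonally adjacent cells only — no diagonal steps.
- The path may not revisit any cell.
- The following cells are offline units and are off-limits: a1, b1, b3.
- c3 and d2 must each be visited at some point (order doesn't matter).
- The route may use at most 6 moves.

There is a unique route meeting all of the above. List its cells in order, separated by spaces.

The budget equals the shortest possible length, so every move has to be on a shortest route through the required cells.
Route from d1: 2× down (reaching d3), left to c3, up to c2, 2× left (reaching a2) — 6 moves in all.
Check: all required cells visited; 6 ≤ 6 moves.

d1 d2 d3 c3 c2 b2 a2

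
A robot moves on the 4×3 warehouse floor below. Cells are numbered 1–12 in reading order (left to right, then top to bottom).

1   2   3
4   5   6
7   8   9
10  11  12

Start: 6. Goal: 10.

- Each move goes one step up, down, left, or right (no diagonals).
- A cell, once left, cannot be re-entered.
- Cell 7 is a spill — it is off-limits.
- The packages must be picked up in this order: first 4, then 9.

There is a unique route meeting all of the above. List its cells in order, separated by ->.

6 -> 3 -> 2 -> 1 -> 4 -> 5 -> 8 -> 9 -> 12 -> 11 -> 10

The waypoints must appear in the order 4, 9, with no cell reused.
Route from 6: up to 3, 2× left (reaching 1), down to 4, right to 5, down to 8, right to 9, down to 12, 2× left (reaching 10) — 10 moves in all.
Check: order respected (4 at step 4, 9 at step 7).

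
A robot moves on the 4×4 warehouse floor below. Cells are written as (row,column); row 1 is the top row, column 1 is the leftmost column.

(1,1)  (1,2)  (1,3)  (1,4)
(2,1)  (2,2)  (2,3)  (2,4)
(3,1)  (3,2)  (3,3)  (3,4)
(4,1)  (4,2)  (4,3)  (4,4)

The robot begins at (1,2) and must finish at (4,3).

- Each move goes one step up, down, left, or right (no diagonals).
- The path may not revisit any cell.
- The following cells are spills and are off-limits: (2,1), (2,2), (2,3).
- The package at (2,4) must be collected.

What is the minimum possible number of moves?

6

Any route passes through (2,4) somewhere between (1,2) and (4,3). Summing Manhattan distances along the two legs ((1,2) → (2,4) → (4,3)) gives a lower bound of 3 + 3 = 6 moves.
A route of 6 moves achieves this: (1,2) → (1,3) → (1,4) → (2,4) → (3,4) → (4,4) → (4,3).
Since 6 matches the lower bound, it is optimal.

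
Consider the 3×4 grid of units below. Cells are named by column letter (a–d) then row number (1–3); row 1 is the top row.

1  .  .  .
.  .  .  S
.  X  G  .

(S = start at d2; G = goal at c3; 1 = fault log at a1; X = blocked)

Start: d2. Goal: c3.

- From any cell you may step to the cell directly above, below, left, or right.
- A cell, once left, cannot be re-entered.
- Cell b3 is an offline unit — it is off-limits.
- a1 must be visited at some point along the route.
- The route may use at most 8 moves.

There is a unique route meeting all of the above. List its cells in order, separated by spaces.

The budget equals the shortest possible length, so every move has to be on a shortest route through the required cells.
Route from d2: up 1 to d1, left 3 to a1, down 1 to a2, right 2 to c2, down 1 to c3 — 8 moves in all.
Check: all required cells visited; 8 ≤ 8 moves.

d2 d1 c1 b1 a1 a2 b2 c2 c3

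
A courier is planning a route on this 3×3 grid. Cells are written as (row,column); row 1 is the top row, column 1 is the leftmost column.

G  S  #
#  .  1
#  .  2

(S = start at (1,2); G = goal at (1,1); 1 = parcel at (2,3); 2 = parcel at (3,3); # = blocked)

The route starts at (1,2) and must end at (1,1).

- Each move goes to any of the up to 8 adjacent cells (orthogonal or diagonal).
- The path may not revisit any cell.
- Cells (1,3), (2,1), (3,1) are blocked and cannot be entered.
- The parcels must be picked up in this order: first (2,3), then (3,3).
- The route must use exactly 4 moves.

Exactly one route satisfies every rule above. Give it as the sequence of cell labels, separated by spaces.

(1,2) (2,3) (3,3) (2,2) (1,1)

The waypoints must appear in the order (2,3), (3,3), with no cell reused.
Route from (1,2): down-right to (2,3), down to (3,3), 2× up-left (reaching (1,1)) — 4 moves in all.
Check: order respected (1 at step 1, 2 at step 2); 4 moves as required.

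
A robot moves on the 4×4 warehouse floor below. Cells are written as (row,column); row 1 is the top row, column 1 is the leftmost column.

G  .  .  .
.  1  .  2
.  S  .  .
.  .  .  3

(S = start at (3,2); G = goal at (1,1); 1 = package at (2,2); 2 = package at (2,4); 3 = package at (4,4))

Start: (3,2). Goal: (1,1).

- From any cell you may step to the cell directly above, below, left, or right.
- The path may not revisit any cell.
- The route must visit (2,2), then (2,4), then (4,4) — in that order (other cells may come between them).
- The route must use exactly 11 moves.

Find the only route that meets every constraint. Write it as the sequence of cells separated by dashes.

(3,2) - (2,2) - (2,3) - (2,4) - (3,4) - (4,4) - (4,3) - (4,2) - (4,1) - (3,1) - (2,1) - (1,1)

The waypoints must appear in the order (2,2), (2,4), (4,4), with no cell reused.
Route from (3,2): up to (2,2), 2× right (reaching (2,4)), 2× down (reaching (4,4)), 3× left (reaching (4,1)), 3× up (reaching (1,1)) — 11 moves in all.
Check: order respected (1 at step 1, 2 at step 3, 3 at step 5); 11 moves as required.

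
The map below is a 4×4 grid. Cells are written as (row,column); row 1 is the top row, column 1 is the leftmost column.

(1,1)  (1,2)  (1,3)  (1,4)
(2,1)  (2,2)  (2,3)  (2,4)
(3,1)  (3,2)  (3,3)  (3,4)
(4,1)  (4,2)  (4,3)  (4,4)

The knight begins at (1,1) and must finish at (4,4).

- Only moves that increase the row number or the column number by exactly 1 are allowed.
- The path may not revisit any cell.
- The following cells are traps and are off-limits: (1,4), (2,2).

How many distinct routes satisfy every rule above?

A right/down-only route from (1,1) to (4,4) makes exactly 3 down-moves and 3 right-moves in some order.
With no other constraints that would be C(6,3) = 20 routes.
Subtract routes through each blocked cell (inclusion–exclusion for overlaps): − through (1,4): 1 − through (2,2): 12 → 7.
That gives 7 routes.

7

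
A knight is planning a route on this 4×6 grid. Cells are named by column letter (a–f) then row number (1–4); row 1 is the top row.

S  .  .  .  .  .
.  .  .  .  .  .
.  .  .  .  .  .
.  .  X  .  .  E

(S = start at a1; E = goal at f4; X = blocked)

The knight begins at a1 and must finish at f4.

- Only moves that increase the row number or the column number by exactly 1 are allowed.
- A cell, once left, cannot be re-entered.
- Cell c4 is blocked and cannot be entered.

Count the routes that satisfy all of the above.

46

A right/down-only route from a1 to f4 makes exactly 3 down-moves and 5 right-moves in some order.
With no other constraints that would be C(8,3) = 56 routes.
Subtract routes through each blocked cell (inclusion–exclusion for overlaps): − through c4: 10 → 46.
That gives 46 routes.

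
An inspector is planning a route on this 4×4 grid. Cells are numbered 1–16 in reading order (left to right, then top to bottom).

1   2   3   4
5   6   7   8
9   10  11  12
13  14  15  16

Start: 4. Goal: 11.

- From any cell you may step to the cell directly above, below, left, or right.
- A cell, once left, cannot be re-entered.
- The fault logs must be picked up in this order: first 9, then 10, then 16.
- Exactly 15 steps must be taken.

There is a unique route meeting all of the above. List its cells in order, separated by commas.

The waypoints must appear in the order 9, 10, 16, with no cell reused.
Route from 4: 3× left (reaching 1), 3× down (reaching 13), right to 14, 2× up (reaching 6), 2× right (reaching 8), 2× down (reaching 16), left to 15, up to 11 — 15 moves in all.
Check: order respected (9 at step 5, 10 at step 8, 16 at step 13); 15 moves as required.

4, 3, 2, 1, 5, 9, 13, 14, 10, 6, 7, 8, 12, 16, 15, 11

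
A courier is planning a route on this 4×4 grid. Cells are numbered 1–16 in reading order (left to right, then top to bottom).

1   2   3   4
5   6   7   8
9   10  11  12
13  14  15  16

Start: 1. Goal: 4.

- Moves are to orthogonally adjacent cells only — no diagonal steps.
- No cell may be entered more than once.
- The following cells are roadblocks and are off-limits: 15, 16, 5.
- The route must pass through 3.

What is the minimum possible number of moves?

Any route passes through 3 somewhere between 1 and 4. Summing Manhattan distances along the two legs (1 → 3 → 4) gives a lower bound of 2 + 1 = 3 moves.
A route of 3 moves achieves this: 1 → 2 → 3 → 4.
Since 3 matches the lower bound, it is optimal.

3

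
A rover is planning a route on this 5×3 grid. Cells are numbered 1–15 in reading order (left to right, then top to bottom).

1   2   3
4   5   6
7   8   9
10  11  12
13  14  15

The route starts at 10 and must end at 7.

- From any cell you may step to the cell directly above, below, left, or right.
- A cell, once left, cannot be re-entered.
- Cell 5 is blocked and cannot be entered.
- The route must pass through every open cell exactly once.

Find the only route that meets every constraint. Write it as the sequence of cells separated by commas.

Need to visit all 14 open cells exactly once, starting at 10 and ending at 7.
Cell 1 has only two open neighbours (4 and 2), so the path must pass straight through it: one of those is the cell it's entered from and the other is where it exits.
Route from 10: down 1 to 13, right 2 to 15, up 1 to 12, left 1 to 11, up 1 to 8, right 1 to 9, up 2 to 3, left 2 to 1, down 2 to 7 — 13 moves in all.
Check: all 14 open cells covered.

10, 13, 14, 15, 12, 11, 8, 9, 6, 3, 2, 1, 4, 7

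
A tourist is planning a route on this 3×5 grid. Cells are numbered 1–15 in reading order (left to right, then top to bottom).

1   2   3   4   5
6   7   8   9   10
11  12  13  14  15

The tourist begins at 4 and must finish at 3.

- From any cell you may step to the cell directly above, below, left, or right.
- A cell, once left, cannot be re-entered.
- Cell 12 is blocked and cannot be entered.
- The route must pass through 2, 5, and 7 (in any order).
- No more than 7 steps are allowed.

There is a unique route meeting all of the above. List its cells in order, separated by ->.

The 7-move cap with required stops at 2, 5, 7 leaves no slack for detours.
Route from 4: right to 5, down to 10, 3× left (reaching 7), up to 2, right to 3 — 7 moves in all.
Check: all required cells visited; 7 ≤ 7 moves.

4 -> 5 -> 10 -> 9 -> 8 -> 7 -> 2 -> 3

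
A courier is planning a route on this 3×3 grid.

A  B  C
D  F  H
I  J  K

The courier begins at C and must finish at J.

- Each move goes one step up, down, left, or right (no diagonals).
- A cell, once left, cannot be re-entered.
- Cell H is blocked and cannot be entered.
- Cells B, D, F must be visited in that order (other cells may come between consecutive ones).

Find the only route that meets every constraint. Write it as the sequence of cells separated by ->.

The waypoints must appear in the order B, D, F, with no cell reused.
Route from C: left 2 to A, down 1 to D, right 1 to F, down 1 to J — 5 moves in all.
Check: order respected (B at step 1, D at step 3, F at step 4).

C -> B -> A -> D -> F -> J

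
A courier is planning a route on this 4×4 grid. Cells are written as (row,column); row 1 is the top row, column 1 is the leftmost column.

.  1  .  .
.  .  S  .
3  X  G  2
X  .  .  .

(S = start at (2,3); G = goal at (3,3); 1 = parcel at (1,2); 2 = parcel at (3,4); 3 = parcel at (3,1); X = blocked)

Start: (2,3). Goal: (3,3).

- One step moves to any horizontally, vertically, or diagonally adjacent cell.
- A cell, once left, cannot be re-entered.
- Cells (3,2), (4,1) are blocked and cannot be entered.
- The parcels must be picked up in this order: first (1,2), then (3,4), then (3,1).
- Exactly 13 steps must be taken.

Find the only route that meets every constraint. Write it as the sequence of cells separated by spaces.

(2,3) (1,2) (1,3) (1,4) (2,4) (3,4) (4,4) (4,3) (4,2) (3,1) (2,1) (1,1) (2,2) (3,3)

The waypoints must appear in the order (1,2), (3,4), (3,1), with no cell reused.
Route from (2,3): up-left 1 to (1,2), right 2 to (1,4), down 3 to (4,4), left 2 to (4,2), up-left 1 to (3,1), up 2 to (1,1), down-right 2 to (3,3) — 13 moves in all.
Check: order respected (1 at step 1, 2 at step 5, 3 at step 9); 13 moves as required.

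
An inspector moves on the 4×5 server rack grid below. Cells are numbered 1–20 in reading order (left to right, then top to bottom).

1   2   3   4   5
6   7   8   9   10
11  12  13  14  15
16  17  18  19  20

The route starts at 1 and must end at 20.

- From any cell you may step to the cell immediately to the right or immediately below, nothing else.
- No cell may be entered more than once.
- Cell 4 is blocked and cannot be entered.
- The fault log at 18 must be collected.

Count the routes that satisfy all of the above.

A right/down-only route from 1 to 20 makes exactly 3 down-moves and 4 right-moves in some order.
With no other constraints that would be C(7,3) = 35 routes.
Split at 18 and multiply the segment counts (each segment already excludes blocked cells): 1→18: 10; 18→20: 1; product = 10.
That gives 10 routes.

10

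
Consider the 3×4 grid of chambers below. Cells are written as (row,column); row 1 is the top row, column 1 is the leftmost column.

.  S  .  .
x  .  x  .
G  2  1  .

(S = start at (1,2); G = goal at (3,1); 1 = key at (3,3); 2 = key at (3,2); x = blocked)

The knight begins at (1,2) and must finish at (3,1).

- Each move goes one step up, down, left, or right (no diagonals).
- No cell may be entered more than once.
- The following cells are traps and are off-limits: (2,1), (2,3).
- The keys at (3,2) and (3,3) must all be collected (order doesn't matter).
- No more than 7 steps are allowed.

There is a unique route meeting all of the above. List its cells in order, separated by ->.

(1,2) -> (1,3) -> (1,4) -> (2,4) -> (3,4) -> (3,3) -> (3,2) -> (3,1)

Any route must reach (3,2) and (3,3) and still end at (3,1) within 7 moves, so the order of the required stops is forced.
Route from (1,2): 2× right (reaching (1,4)), 2× down (reaching (3,4)), 3× left (reaching (3,1)) — 7 moves in all.
Check: all required cells visited; 7 ≤ 7 moves.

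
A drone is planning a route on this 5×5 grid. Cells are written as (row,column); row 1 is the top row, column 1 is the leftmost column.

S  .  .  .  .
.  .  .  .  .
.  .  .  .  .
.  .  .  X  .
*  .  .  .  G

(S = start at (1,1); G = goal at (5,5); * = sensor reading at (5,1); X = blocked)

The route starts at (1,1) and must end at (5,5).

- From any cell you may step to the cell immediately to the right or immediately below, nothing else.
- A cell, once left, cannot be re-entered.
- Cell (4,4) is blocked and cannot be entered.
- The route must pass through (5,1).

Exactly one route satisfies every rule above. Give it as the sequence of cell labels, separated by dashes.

(1,1) - (2,1) - (3,1) - (4,1) - (5,1) - (5,2) - (5,3) - (5,4) - (5,5)

Moves only go right or down, so the column and row indices never decrease.
Route from (1,1): 4× down (reaching (5,1)), 4× right (reaching (5,5)) — 8 moves in all.
Check: all required cells visited.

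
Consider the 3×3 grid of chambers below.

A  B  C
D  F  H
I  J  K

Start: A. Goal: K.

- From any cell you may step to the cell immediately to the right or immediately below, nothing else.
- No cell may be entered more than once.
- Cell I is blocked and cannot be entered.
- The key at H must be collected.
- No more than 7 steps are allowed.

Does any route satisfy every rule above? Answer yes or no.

yes

One route that works: A → D → F → H → K.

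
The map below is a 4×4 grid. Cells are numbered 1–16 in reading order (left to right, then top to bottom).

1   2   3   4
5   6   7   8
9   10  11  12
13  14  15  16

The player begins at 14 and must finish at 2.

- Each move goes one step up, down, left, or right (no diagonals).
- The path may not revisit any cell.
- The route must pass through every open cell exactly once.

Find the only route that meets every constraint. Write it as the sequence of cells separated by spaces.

14 13 9 10 11 15 16 12 8 4 3 7 6 5 1 2

Need to visit all 16 open cells exactly once, starting at 14 and ending at 2.
Cell 1 has only two open neighbours (5 and 2), so the path must pass straight through it: one of those is the cell it's entered from and the other is where it exits.
Route from 14: left 1 to 13, up 1 to 9, right 2 to 11, down 1 to 15, right 1 to 16, up 3 to 4, left 1 to 3, down 1 to 7, left 2 to 5, up 1 to 1, right 1 to 2 — 15 moves in all.
Check: all 16 open cells covered.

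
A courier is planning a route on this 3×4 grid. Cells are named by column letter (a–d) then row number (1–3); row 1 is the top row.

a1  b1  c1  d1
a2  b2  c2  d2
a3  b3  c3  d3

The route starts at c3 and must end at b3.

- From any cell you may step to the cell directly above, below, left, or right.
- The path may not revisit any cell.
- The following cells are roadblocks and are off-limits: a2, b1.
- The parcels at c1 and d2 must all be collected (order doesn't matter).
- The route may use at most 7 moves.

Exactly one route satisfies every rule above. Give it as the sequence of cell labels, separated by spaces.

c3 d3 d2 d1 c1 c2 b2 b3

The 7-move cap with required stops at c1, d2 leaves no slack for detours.
Route from c3: right to d3, 2× up (reaching d1), left to c1, down to c2, left to b2, down to b3 — 7 moves in all.
Check: all required cells visited; 7 ≤ 7 moves.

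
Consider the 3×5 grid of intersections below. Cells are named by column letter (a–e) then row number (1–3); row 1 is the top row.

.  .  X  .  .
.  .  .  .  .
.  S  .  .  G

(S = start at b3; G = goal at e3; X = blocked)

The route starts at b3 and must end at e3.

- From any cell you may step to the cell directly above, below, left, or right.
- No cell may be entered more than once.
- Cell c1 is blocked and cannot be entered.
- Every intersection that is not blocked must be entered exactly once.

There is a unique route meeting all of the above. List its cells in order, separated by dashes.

Need to visit all 14 open cells exactly once, starting at b3 and ending at e3.
Route from b3: left 1 to a3, up 2 to a1, right 1 to b1, down 1 to b2, right 1 to c2, down 1 to c3, right 1 to d3, up 2 to d1, right 1 to e1, down 2 to e3 — 13 moves in all.
Check: all 14 open cells covered.

b3 - a3 - a2 - a1 - b1 - b2 - c2 - c3 - d3 - d2 - d1 - e1 - e2 - e3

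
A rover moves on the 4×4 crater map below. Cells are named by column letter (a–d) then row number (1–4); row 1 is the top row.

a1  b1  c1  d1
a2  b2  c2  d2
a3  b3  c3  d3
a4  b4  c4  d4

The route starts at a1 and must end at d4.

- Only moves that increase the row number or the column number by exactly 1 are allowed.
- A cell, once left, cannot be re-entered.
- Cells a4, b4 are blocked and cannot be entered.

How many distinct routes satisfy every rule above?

16

A right/down-only route from a1 to d4 makes exactly 3 down-moves and 3 right-moves in some order.
With no other constraints that would be C(6,3) = 20 routes.
Subtract routes through each blocked cell (inclusion–exclusion for overlaps): − through a4: 1 − through b4: 4 + through a4&b4: 1 → 16.
That gives 16 routes.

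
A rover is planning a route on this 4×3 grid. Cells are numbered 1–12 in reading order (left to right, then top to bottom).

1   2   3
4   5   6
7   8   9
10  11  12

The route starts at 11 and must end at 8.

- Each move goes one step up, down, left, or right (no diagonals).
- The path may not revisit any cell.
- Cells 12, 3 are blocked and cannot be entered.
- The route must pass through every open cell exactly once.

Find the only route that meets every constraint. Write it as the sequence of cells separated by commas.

11, 10, 7, 4, 1, 2, 5, 6, 9, 8

Need to visit all 10 open cells exactly once, starting at 11 and ending at 8.
Route from 11: left to 10, 3× up (reaching 1), right to 2, down to 5, right to 6, down to 9, left to 8 — 9 moves in all.
Check: all 10 open cells covered.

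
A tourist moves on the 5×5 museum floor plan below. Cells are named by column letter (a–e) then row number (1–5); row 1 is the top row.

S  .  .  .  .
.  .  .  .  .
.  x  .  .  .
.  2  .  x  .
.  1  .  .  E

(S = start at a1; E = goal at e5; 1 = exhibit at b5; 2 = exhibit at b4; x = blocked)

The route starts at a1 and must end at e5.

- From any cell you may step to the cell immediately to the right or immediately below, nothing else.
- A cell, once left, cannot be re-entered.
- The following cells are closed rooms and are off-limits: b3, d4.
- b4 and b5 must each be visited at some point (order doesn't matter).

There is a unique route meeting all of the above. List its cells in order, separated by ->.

Moves only go right or down, so the column and row indices never decrease.
Route from a1: down 3 to a4, right 1 to b4, down 1 to b5, right 3 to e5 — 8 moves in all.
Check: all required cells visited.

a1 -> a2 -> a3 -> a4 -> b4 -> b5 -> c5 -> d5 -> e5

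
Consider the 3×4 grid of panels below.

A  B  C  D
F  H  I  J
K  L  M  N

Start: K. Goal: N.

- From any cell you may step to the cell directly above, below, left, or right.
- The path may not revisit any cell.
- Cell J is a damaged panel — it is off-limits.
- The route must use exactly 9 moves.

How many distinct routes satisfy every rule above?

Need simple routes of exactly 9 moves from K to N (Manhattan distance 3, so 3 moves are spent on a detour and 3 undoing it).
Enumerating: K F A B C I H L M N | K L H F A B C I M N.
That gives 2 routes.

2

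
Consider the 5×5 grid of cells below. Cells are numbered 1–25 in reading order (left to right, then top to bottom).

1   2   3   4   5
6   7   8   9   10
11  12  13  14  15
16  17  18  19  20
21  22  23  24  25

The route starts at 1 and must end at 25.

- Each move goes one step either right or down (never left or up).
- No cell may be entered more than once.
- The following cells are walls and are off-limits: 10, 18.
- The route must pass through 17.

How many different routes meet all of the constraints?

A right/down-only route from 1 to 25 makes exactly 4 down-moves and 4 right-moves in some order.
With no other constraints that would be C(8,4) = 70 routes.
Split at 17 and multiply the segment counts (each segment already excludes blocked cells): 1→17: 4; 17→25: 1; product = 4.
That gives 4 routes.

4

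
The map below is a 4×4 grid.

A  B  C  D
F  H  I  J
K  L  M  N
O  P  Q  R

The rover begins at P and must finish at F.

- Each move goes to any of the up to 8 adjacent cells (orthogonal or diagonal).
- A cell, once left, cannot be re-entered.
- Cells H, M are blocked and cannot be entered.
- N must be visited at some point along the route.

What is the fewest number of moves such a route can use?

Any route passes through N somewhere between P and F. Summing Chebyshev distances along the two legs (P → N → F) gives a lower bound of 2 + 3 = 5 moves.
A route of 5 moves achieves this: P → Q → N → I → B → F.
Since 5 matches the lower bound, it is optimal.

5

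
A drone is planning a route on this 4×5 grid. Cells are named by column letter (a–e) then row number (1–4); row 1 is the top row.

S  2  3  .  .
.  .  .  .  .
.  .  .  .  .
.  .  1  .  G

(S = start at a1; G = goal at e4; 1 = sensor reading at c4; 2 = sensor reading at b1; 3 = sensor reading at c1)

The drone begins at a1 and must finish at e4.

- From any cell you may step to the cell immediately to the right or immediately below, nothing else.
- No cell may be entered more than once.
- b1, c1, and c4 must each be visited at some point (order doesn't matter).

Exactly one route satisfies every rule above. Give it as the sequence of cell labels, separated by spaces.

Moves only go right or down, so the column and row indices never decrease.
Route from a1: 2× right (reaching c1), 3× down (reaching c4), 2× right (reaching e4) — 7 moves in all.
Check: all required cells visited.

a1 b1 c1 c2 c3 c4 d4 e4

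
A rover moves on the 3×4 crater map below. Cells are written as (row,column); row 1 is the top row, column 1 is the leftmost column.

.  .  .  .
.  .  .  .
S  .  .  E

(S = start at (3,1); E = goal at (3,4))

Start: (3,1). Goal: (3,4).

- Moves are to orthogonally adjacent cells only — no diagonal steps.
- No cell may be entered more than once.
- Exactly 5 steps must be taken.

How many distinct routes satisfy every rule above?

Need simple routes of exactly 5 moves from (3,1) to (3,4) (Manhattan distance 3, so 1 moves are spent on a detour and 1 undoing it).
Enumerating: (3,1) (2,1) (2,2) (3,2) (3,3) (3,4) | (3,1) (2,1) (2,2) (2,3) (3,3) (3,4) | (3,1) (2,1) (2,2) (2,3) (2,4) (3,4) | (3,1) (3,2) (2,2) (2,3) (3,3) (3,4) | (3,1) (3,2) (2,2) (2,3) (2,4) (3,4) | (3,1) (3,2) (3,3) (2,3) (2,4) (3,4).
That gives 6 routes.

6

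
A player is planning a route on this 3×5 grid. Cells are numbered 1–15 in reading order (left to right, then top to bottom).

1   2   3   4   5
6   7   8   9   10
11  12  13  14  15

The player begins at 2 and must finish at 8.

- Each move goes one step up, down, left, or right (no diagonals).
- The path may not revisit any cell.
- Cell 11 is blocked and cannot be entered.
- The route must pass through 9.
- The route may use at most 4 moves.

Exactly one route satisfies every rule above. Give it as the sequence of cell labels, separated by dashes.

2 - 3 - 4 - 9 - 8

The 4-move cap with required stops at 9 leaves no slack for detours.
Route from 2: right 2 to 4, down 1 to 9, left 1 to 8 — 4 moves in all.
Check: all required cells visited; 4 ≤ 4 moves.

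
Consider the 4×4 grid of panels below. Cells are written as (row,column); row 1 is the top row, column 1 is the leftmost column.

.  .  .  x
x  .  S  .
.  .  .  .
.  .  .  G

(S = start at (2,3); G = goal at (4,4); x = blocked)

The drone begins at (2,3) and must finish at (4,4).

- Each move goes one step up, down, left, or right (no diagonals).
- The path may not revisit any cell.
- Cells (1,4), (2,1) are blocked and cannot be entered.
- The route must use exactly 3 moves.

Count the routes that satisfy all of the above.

Need simple routes of exactly 3 moves from (2,3) to (4,4) (Manhattan distance 3, so 0 moves are spent on a detour and 0 undoing it).
Enumerating: (2,3) (3,3) (4,3) (4,4) | (2,3) (3,3) (3,4) (4,4) | (2,3) (2,4) (3,4) (4,4).
That gives 3 routes.

3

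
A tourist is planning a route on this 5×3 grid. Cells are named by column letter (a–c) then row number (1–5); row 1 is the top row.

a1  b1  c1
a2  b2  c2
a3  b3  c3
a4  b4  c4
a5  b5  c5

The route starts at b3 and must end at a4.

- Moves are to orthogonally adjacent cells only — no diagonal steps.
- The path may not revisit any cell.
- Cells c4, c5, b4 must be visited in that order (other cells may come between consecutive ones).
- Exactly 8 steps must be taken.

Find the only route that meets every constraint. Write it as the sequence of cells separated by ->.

b3 -> b2 -> c2 -> c3 -> c4 -> c5 -> b5 -> b4 -> a4

The waypoints must appear in the order c4, c5, b4, with no cell reused.
Route from b3: up 1 to b2, right 1 to c2, down 3 to c5, left 1 to b5, up 1 to b4, left 1 to a4 — 8 moves in all.
Check: order respected (c4 at step 4, c5 at step 5, b4 at step 7); 8 moves as required.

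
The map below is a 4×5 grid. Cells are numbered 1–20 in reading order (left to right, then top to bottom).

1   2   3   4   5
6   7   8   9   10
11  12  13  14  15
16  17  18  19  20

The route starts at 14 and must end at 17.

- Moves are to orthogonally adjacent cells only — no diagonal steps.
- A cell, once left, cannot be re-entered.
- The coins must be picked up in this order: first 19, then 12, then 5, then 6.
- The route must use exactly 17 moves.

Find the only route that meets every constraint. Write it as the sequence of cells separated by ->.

The waypoints must appear in the order 19, 12, 5, 6, with no cell reused.
Route from 14: down 1 to 19, left 1 to 18, up 1 to 13, left 1 to 12, up 1 to 7, right 3 to 10, up 1 to 5, left 4 to 1, down 3 to 16, right 1 to 17 — 17 moves in all.
Check: order respected (19 at step 1, 12 at step 4, 5 at step 9, 6 at step 14); 17 moves as required.

14 -> 19 -> 18 -> 13 -> 12 -> 7 -> 8 -> 9 -> 10 -> 5 -> 4 -> 3 -> 2 -> 1 -> 6 -> 11 -> 16 -> 17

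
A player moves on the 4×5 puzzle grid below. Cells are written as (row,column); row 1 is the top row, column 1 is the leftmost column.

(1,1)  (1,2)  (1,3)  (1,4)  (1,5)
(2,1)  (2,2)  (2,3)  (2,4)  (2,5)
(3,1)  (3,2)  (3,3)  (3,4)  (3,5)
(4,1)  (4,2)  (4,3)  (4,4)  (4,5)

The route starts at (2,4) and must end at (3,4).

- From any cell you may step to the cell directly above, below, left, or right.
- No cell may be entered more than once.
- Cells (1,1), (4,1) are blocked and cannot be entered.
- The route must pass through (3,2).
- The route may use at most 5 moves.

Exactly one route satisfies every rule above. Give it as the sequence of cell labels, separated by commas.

The budget equals the shortest possible length, so every move has to be on a shortest route through the required cells.
Route from (2,4): left 2 to (2,2), down 1 to (3,2), right 2 to (3,4) — 5 moves in all.
Check: all required cells visited; 5 ≤ 5 moves.

(2,4), (2,3), (2,2), (3,2), (3,3), (3,4)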